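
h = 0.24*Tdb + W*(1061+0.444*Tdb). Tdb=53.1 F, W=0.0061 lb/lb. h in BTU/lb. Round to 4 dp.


h = 0.24*53.1 + 0.0061*(1061+0.444*53.1) = 19.3599 BTU/lb

19.3599 BTU/lb


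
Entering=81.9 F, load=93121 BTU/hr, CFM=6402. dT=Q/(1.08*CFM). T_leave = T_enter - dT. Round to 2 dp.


dT = 93121/(1.08*6402) = 13.4682
T_leave = 81.9 - 13.4682 = 68.43 F

68.43 F


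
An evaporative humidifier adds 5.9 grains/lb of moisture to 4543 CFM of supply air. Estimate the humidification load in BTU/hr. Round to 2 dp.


Q = 0.68 * 4543 * 5.9 = 18226.52 BTU/hr

18226.52 BTU/hr


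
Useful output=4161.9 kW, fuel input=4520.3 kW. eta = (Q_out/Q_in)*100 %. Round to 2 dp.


eta = (4161.9/4520.3)*100 = 92.07 %

92.07 %


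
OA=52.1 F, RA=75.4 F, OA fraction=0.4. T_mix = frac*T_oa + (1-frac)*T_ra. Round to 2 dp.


T_mix = 0.4*52.1 + 0.6*75.4 = 66.08 F

66.08 F


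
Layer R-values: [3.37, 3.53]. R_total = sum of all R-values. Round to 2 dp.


R_total = 3.37 + 3.53 = 6.90

6.90


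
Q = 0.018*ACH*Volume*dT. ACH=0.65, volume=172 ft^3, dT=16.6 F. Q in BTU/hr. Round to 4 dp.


Q = 0.018 * 0.65 * 172 * 16.6 = 33.4058 BTU/hr

33.4058 BTU/hr


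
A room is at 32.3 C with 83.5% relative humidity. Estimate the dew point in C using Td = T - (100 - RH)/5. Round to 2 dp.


Td = 32.3 - (100-83.5)/5 = 29.00 C

29.00 C


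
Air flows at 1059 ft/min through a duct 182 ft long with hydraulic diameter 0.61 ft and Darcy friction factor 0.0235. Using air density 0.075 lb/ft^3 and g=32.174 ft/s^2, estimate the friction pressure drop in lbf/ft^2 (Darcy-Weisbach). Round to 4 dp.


v_fps = 1059/60 = 17.65 ft/s
dp = 0.0235*(182/0.61)*0.075*17.65^2/(2*32.174) = 2.5458 lbf/ft^2

2.5458 lbf/ft^2


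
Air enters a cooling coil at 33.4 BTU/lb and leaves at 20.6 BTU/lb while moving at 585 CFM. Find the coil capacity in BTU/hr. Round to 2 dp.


Q = 4.5 * 585 * (33.4 - 20.6) = 33696.00 BTU/hr

33696.00 BTU/hr


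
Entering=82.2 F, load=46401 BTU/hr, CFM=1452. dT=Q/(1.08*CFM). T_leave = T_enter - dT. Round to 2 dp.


dT = 46401/(1.08*1452) = 29.5895
T_leave = 82.2 - 29.5895 = 52.61 F

52.61 F


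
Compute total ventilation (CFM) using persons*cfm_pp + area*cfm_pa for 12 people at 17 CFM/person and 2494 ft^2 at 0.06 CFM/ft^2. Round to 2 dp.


Total = 12*17 + 2494*0.06 = 353.64 CFM

353.64 CFM


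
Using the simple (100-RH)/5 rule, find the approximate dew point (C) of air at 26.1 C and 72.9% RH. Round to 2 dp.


Td = 26.1 - (100-72.9)/5 = 20.68 C

20.68 C


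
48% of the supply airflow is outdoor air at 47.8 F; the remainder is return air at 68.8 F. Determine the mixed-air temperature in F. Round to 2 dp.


T_mix = 0.48*47.8 + 0.52*68.8 = 58.72 F

58.72 F


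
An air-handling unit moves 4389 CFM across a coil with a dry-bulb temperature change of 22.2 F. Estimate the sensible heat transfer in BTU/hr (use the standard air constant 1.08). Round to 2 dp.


Q = 1.08 * 4389 * 22.2 = 105230.66 BTU/hr

105230.66 BTU/hr


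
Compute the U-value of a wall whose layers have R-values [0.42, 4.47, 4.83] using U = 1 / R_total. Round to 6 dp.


R_total = 0.42 + 4.47 + 4.83 = 9.72
U = 1/9.72 = 0.102881

0.102881


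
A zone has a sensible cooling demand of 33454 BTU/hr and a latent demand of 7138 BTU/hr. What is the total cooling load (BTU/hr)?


Qt = 33454 + 7138 = 40592 BTU/hr

40592 BTU/hr


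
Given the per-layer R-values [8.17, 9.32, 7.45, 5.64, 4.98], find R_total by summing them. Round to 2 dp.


R_total = 8.17 + 9.32 + 7.45 + 5.64 + 4.98 = 35.56

35.56


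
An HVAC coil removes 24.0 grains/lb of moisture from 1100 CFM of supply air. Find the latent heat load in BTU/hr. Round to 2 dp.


Q = 0.68 * 1100 * 24.0 = 17952.00 BTU/hr

17952.00 BTU/hr


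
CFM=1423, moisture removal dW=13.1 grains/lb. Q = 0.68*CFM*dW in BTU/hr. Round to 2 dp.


Q = 0.68 * 1423 * 13.1 = 12676.08 BTU/hr

12676.08 BTU/hr


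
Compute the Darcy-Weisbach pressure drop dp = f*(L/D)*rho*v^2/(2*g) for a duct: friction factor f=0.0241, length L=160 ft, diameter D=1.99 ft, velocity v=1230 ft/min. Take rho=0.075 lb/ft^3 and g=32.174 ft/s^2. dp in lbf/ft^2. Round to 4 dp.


v_fps = 1230/60 = 20.5 ft/s
dp = 0.0241*(160/1.99)*0.075*20.5^2/(2*32.174) = 0.9491 lbf/ft^2

0.9491 lbf/ft^2


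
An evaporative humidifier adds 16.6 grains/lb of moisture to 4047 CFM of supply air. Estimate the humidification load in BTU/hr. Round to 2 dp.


Q = 0.68 * 4047 * 16.6 = 45682.54 BTU/hr

45682.54 BTU/hr


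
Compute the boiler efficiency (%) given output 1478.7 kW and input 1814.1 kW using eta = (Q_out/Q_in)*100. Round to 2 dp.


eta = (1478.7/1814.1)*100 = 81.51 %

81.51 %


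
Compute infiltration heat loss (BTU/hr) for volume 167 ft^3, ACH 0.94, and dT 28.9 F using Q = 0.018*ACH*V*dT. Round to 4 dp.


Q = 0.018 * 0.94 * 167 * 28.9 = 81.6610 BTU/hr

81.6610 BTU/hr


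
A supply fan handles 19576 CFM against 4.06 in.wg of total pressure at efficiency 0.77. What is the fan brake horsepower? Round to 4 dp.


BHP = 19576 * 4.06 / (6356 * 0.77) = 16.2396 hp

16.2396 hp


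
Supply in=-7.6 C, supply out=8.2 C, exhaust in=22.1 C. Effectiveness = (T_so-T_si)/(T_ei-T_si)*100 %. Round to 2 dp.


eff = (8.2-(-7.6))/(22.1-(-7.6))*100 = 53.20 %

53.20 %


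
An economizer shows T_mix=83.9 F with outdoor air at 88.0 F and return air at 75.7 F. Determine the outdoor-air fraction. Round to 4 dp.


frac = (83.9 - 75.7) / (88.0 - 75.7) = 0.6667

0.6667


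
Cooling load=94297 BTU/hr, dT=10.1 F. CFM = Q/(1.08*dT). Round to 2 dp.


CFM = 94297 / (1.08 * 10.1) = 8644.76

8644.76 CFM


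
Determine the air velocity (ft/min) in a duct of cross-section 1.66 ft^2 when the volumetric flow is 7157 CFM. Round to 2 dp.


V = 7157 / 1.66 = 4311.45 ft/min

4311.45 ft/min


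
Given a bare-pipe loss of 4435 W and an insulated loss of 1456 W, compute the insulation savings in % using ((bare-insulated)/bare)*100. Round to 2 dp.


Savings = ((4435-1456)/4435)*100 = 67.17 %

67.17 %


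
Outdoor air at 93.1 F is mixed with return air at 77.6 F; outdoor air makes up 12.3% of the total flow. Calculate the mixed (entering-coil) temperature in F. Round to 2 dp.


T_mix = 77.6 + (12.3/100)*(93.1-77.6) = 79.51 F

79.51 F


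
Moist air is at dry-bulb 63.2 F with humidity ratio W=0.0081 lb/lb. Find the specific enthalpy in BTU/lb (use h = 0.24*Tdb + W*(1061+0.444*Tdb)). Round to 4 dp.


h = 0.24*63.2 + 0.0081*(1061+0.444*63.2) = 23.9894 BTU/lb

23.9894 BTU/lb


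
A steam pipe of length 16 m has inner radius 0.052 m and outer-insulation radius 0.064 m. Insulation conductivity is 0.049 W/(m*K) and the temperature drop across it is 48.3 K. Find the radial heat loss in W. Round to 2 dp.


Q = 2*pi*0.049*16*48.3/ln(0.064/0.052) = 1145.86 W

1145.86 W


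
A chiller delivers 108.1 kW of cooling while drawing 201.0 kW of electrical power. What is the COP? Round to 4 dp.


COP = 108.1 / 201.0 = 0.5378

0.5378


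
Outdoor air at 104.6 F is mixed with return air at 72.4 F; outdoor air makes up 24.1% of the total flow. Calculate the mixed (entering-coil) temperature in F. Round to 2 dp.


T_mix = 72.4 + (24.1/100)*(104.6-72.4) = 80.16 F

80.16 F


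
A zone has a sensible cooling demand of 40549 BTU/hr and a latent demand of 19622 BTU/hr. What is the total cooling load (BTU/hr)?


Qt = 40549 + 19622 = 60171 BTU/hr

60171 BTU/hr


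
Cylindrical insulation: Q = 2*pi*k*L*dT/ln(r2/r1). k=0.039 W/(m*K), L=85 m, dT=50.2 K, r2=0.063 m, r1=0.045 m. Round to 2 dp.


Q = 2*pi*0.039*85*50.2/ln(0.063/0.045) = 3107.55 W

3107.55 W


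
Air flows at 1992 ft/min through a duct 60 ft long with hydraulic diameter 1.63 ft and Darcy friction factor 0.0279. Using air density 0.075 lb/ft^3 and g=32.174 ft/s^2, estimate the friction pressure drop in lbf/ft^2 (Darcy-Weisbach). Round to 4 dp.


v_fps = 1992/60 = 33.2 ft/s
dp = 0.0279*(60/1.63)*0.075*33.2^2/(2*32.174) = 1.3194 lbf/ft^2

1.3194 lbf/ft^2


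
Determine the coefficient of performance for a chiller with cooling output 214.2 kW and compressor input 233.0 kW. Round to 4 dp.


COP = 214.2 / 233.0 = 0.9193

0.9193


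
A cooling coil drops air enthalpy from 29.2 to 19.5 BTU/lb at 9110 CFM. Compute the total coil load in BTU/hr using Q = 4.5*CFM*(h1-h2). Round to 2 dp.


Q = 4.5 * 9110 * (29.2 - 19.5) = 397651.50 BTU/hr

397651.50 BTU/hr


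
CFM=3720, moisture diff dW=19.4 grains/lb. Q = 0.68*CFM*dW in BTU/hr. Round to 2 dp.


Q = 0.68 * 3720 * 19.4 = 49074.24 BTU/hr

49074.24 BTU/hr


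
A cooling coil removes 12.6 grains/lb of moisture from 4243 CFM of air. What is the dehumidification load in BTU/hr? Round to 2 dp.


Q = 0.68 * 4243 * 12.6 = 36354.02 BTU/hr

36354.02 BTU/hr


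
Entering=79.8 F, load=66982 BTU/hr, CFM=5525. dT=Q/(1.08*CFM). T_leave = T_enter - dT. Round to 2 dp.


dT = 66982/(1.08*5525) = 11.2254
T_leave = 79.8 - 11.2254 = 68.57 F

68.57 F


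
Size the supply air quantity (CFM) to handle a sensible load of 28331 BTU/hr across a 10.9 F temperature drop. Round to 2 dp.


CFM = 28331 / (1.08 * 10.9) = 2406.64

2406.64 CFM


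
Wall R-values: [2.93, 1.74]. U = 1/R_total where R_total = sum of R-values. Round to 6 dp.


R_total = 2.93 + 1.74 = 4.67
U = 1/4.67 = 0.214133

0.214133


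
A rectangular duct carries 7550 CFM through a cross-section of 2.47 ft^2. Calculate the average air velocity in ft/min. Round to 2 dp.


V = 7550 / 2.47 = 3056.68 ft/min

3056.68 ft/min


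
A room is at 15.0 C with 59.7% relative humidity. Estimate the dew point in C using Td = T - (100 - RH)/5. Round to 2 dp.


Td = 15.0 - (100-59.7)/5 = 6.94 C

6.94 C


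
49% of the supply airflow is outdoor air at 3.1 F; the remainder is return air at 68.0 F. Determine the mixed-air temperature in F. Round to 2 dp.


T_mix = 0.49*3.1 + 0.51*68.0 = 36.20 F

36.20 F


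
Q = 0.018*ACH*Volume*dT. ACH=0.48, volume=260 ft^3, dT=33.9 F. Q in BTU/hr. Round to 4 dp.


Q = 0.018 * 0.48 * 260 * 33.9 = 76.1530 BTU/hr

76.1530 BTU/hr


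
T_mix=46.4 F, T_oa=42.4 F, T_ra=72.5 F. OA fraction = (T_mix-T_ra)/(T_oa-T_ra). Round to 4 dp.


frac = (46.4 - 72.5) / (42.4 - 72.5) = 0.8671

0.8671


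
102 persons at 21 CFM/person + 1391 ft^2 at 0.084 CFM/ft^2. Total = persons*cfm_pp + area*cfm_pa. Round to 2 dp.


Total = 102*21 + 1391*0.084 = 2258.84 CFM

2258.84 CFM


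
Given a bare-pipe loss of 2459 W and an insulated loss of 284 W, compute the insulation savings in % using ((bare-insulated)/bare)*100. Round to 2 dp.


Savings = ((2459-284)/2459)*100 = 88.45 %

88.45 %


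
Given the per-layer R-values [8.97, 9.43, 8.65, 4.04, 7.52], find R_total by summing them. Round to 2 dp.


R_total = 8.97 + 9.43 + 8.65 + 4.04 + 7.52 = 38.61

38.61


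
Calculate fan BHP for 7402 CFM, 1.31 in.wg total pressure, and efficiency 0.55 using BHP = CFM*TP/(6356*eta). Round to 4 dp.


BHP = 7402 * 1.31 / (6356 * 0.55) = 2.7738 hp

2.7738 hp


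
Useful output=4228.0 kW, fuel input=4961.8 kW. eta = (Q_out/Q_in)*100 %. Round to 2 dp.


eta = (4228.0/4961.8)*100 = 85.21 %

85.21 %


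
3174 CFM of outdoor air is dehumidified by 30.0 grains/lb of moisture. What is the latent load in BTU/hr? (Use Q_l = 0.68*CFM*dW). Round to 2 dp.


Q = 0.68 * 3174 * 30.0 = 64749.60 BTU/hr

64749.60 BTU/hr


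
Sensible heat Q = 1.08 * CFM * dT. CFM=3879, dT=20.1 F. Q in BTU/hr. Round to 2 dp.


Q = 1.08 * 3879 * 20.1 = 84205.33 BTU/hr

84205.33 BTU/hr


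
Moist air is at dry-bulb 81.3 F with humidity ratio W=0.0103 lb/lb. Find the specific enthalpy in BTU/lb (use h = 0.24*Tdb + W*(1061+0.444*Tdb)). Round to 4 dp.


h = 0.24*81.3 + 0.0103*(1061+0.444*81.3) = 30.8121 BTU/lb

30.8121 BTU/lb


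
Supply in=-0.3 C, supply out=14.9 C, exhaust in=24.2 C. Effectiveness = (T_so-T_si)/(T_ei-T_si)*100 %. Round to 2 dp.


eff = (14.9-(-0.3))/(24.2-(-0.3))*100 = 62.04 %

62.04 %


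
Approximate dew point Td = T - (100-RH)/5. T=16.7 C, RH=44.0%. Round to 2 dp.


Td = 16.7 - (100-44.0)/5 = 5.50 C

5.50 C


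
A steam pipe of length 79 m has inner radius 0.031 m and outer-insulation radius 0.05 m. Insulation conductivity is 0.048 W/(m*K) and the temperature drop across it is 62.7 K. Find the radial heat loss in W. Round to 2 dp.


Q = 2*pi*0.048*79*62.7/ln(0.05/0.031) = 3125.04 W

3125.04 W


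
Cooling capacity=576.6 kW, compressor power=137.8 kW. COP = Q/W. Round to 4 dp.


COP = 576.6 / 137.8 = 4.1843

4.1843


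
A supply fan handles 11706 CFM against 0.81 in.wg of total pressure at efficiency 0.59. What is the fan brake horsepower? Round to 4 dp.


BHP = 11706 * 0.81 / (6356 * 0.59) = 2.5285 hp

2.5285 hp


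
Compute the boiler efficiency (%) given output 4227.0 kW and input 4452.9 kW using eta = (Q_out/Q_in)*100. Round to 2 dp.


eta = (4227.0/4452.9)*100 = 94.93 %

94.93 %


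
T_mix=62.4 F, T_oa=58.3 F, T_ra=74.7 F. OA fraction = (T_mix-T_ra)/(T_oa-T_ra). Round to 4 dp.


frac = (62.4 - 74.7) / (58.3 - 74.7) = 0.7500

0.7500


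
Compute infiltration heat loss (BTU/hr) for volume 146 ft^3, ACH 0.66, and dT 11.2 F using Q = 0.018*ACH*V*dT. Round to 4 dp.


Q = 0.018 * 0.66 * 146 * 11.2 = 19.4262 BTU/hr

19.4262 BTU/hr


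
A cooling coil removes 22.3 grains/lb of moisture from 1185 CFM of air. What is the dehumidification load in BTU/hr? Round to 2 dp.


Q = 0.68 * 1185 * 22.3 = 17969.34 BTU/hr

17969.34 BTU/hr


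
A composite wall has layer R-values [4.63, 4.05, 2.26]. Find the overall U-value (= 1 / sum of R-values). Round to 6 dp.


R_total = 4.63 + 4.05 + 2.26 = 10.94
U = 1/10.94 = 0.091408

0.091408


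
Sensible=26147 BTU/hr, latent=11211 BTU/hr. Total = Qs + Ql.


Qt = 26147 + 11211 = 37358 BTU/hr

37358 BTU/hr


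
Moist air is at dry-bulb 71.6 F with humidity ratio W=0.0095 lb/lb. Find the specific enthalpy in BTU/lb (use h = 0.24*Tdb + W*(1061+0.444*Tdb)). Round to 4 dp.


h = 0.24*71.6 + 0.0095*(1061+0.444*71.6) = 27.5655 BTU/lb

27.5655 BTU/lb


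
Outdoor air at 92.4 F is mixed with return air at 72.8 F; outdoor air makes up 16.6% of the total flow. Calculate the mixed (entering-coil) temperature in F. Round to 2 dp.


T_mix = 72.8 + (16.6/100)*(92.4-72.8) = 76.05 F

76.05 F


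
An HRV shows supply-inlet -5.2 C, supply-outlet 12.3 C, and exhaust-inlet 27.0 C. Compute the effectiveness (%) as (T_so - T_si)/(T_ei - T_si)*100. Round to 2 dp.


eff = (12.3-(-5.2))/(27.0-(-5.2))*100 = 54.35 %

54.35 %


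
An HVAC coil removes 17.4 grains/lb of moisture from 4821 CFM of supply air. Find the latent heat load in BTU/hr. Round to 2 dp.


Q = 0.68 * 4821 * 17.4 = 57042.07 BTU/hr

57042.07 BTU/hr


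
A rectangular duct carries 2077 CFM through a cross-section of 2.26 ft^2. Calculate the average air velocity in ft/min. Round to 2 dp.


V = 2077 / 2.26 = 919.03 ft/min

919.03 ft/min


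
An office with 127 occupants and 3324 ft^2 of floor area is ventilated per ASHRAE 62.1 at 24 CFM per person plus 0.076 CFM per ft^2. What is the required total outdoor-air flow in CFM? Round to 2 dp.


Total = 127*24 + 3324*0.076 = 3300.62 CFM

3300.62 CFM


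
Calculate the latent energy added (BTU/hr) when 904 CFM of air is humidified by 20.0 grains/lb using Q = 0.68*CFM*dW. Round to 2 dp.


Q = 0.68 * 904 * 20.0 = 12294.40 BTU/hr

12294.40 BTU/hr


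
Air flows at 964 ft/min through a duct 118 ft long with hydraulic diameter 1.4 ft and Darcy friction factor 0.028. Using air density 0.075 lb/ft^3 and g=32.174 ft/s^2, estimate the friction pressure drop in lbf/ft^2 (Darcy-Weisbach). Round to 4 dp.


v_fps = 964/60 = 16.0667 ft/s
dp = 0.028*(118/1.4)*0.075*16.0667^2/(2*32.174) = 0.7101 lbf/ft^2

0.7101 lbf/ft^2


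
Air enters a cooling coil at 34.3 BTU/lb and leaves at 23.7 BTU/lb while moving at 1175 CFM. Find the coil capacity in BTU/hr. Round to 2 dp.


Q = 4.5 * 1175 * (34.3 - 23.7) = 56047.50 BTU/hr

56047.50 BTU/hr


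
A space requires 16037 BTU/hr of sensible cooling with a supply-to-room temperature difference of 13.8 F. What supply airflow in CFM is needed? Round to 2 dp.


CFM = 16037 / (1.08 * 13.8) = 1076.02

1076.02 CFM


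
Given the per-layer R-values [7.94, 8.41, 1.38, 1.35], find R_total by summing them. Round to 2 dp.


R_total = 7.94 + 8.41 + 1.38 + 1.35 = 19.08

19.08


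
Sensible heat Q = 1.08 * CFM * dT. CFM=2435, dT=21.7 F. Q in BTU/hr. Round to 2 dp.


Q = 1.08 * 2435 * 21.7 = 57066.66 BTU/hr

57066.66 BTU/hr


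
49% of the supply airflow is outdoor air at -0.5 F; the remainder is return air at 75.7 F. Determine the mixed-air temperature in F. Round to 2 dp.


T_mix = 0.49*(-0.5) + 0.51*75.7 = 38.36 F

38.36 F


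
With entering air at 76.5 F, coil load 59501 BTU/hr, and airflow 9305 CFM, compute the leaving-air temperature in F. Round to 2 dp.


dT = 59501/(1.08*9305) = 5.9209
T_leave = 76.5 - 5.9209 = 70.58 F

70.58 F


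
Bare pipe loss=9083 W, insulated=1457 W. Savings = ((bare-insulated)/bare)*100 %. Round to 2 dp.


Savings = ((9083-1457)/9083)*100 = 83.96 %

83.96 %


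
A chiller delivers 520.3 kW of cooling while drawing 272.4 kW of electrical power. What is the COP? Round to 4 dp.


COP = 520.3 / 272.4 = 1.9101

1.9101


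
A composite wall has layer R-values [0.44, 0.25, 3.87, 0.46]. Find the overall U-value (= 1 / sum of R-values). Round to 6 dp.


R_total = 0.44 + 0.25 + 3.87 + 0.46 = 5.02
U = 1/5.02 = 0.199203

0.199203


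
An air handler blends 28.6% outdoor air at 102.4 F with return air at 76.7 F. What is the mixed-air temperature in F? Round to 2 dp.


T_mix = 76.7 + (28.6/100)*(102.4-76.7) = 84.05 F

84.05 F


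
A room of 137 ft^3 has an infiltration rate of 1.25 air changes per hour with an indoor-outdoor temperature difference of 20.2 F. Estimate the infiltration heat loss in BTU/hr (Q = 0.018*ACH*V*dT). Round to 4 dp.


Q = 0.018 * 1.25 * 137 * 20.2 = 62.2665 BTU/hr

62.2665 BTU/hr


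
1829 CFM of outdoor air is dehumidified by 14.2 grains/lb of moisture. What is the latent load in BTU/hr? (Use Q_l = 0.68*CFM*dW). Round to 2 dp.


Q = 0.68 * 1829 * 14.2 = 17660.82 BTU/hr

17660.82 BTU/hr


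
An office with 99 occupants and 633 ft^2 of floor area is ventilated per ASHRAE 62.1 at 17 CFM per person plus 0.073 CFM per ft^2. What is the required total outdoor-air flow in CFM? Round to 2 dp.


Total = 99*17 + 633*0.073 = 1729.21 CFM

1729.21 CFM


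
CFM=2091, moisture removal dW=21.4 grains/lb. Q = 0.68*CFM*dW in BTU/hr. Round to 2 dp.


Q = 0.68 * 2091 * 21.4 = 30428.23 BTU/hr

30428.23 BTU/hr


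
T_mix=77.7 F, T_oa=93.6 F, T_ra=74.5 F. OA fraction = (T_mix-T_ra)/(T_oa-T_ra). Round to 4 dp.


frac = (77.7 - 74.5) / (93.6 - 74.5) = 0.1675

0.1675


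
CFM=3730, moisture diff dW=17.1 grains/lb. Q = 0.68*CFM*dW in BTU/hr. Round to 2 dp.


Q = 0.68 * 3730 * 17.1 = 43372.44 BTU/hr

43372.44 BTU/hr


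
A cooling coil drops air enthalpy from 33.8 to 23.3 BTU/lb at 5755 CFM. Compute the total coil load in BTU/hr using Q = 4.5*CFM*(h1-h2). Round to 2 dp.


Q = 4.5 * 5755 * (33.8 - 23.3) = 271923.75 BTU/hr

271923.75 BTU/hr


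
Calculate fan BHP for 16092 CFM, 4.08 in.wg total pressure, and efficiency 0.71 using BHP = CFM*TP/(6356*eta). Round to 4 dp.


BHP = 16092 * 4.08 / (6356 * 0.71) = 14.5488 hp

14.5488 hp


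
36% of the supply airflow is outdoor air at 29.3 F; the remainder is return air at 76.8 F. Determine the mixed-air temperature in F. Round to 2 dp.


T_mix = 0.36*29.3 + 0.64*76.8 = 59.70 F

59.70 F


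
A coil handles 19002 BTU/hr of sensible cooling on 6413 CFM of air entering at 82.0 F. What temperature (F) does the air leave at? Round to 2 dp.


dT = 19002/(1.08*6413) = 2.7436
T_leave = 82.0 - 2.7436 = 79.26 F

79.26 F


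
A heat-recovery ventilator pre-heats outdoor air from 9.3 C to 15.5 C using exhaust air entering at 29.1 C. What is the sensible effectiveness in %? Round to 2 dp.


eff = (15.5-9.3)/(29.1-9.3)*100 = 31.31 %

31.31 %


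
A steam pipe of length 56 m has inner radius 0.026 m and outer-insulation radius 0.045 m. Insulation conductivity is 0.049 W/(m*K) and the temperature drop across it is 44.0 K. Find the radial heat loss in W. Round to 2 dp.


Q = 2*pi*0.049*56*44.0/ln(0.045/0.026) = 1382.89 W

1382.89 W


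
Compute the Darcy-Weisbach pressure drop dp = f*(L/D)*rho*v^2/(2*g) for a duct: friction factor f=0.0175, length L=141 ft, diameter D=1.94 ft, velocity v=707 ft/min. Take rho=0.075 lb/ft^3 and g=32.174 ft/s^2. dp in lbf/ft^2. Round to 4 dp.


v_fps = 707/60 = 11.7833 ft/s
dp = 0.0175*(141/1.94)*0.075*11.7833^2/(2*32.174) = 0.2058 lbf/ft^2

0.2058 lbf/ft^2


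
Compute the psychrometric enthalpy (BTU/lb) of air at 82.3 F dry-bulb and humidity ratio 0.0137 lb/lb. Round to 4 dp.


h = 0.24*82.3 + 0.0137*(1061+0.444*82.3) = 34.7883 BTU/lb

34.7883 BTU/lb


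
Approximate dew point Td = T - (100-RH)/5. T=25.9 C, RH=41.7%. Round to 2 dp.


Td = 25.9 - (100-41.7)/5 = 14.24 C

14.24 C


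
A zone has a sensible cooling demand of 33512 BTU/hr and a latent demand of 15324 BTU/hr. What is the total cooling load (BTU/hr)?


Qt = 33512 + 15324 = 48836 BTU/hr

48836 BTU/hr


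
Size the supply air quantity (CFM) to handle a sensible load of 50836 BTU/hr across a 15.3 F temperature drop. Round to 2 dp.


CFM = 50836 / (1.08 * 15.3) = 3076.49

3076.49 CFM


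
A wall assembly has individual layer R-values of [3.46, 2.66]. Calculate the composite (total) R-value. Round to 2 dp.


R_total = 3.46 + 2.66 = 6.12

6.12


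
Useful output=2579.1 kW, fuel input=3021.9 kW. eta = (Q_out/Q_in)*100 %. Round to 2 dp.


eta = (2579.1/3021.9)*100 = 85.35 %

85.35 %


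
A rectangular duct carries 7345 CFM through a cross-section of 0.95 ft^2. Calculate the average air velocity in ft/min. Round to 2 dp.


V = 7345 / 0.95 = 7731.58 ft/min

7731.58 ft/min


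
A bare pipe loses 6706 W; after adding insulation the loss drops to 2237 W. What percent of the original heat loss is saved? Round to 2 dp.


Savings = ((6706-2237)/6706)*100 = 66.64 %

66.64 %


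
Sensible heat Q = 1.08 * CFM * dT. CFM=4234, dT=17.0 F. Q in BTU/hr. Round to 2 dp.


Q = 1.08 * 4234 * 17.0 = 77736.24 BTU/hr

77736.24 BTU/hr


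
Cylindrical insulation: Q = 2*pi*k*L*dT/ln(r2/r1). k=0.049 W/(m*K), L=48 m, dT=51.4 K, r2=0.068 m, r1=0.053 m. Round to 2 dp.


Q = 2*pi*0.049*48*51.4/ln(0.068/0.053) = 3047.93 W

3047.93 W


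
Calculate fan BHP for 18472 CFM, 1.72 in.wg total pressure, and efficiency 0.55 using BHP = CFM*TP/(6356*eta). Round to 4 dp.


BHP = 18472 * 1.72 / (6356 * 0.55) = 9.0886 hp

9.0886 hp


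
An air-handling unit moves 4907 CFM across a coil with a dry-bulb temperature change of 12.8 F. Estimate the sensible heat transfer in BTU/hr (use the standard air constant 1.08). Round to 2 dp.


Q = 1.08 * 4907 * 12.8 = 67834.37 BTU/hr

67834.37 BTU/hr


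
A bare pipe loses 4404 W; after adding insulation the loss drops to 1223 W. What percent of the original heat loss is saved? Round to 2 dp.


Savings = ((4404-1223)/4404)*100 = 72.23 %

72.23 %


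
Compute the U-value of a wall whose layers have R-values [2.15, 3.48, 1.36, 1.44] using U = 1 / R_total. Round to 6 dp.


R_total = 2.15 + 3.48 + 1.36 + 1.44 = 8.43
U = 1/8.43 = 0.118624

0.118624


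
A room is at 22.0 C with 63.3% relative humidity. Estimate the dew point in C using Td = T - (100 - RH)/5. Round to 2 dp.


Td = 22.0 - (100-63.3)/5 = 14.66 C

14.66 C


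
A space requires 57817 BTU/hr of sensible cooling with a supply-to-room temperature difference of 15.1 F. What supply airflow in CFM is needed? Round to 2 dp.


CFM = 57817 / (1.08 * 15.1) = 3545.32

3545.32 CFM


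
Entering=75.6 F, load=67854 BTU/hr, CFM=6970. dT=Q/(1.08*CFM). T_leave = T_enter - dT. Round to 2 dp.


dT = 67854/(1.08*6970) = 9.0140
T_leave = 75.6 - 9.0140 = 66.59 F

66.59 F


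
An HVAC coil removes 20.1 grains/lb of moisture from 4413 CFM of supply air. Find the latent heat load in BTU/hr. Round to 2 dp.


Q = 0.68 * 4413 * 20.1 = 60316.88 BTU/hr

60316.88 BTU/hr


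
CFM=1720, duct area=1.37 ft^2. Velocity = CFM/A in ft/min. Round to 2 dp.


V = 1720 / 1.37 = 1255.47 ft/min

1255.47 ft/min


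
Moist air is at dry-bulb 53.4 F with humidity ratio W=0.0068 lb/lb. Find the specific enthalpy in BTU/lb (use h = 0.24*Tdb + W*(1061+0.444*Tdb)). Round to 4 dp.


h = 0.24*53.4 + 0.0068*(1061+0.444*53.4) = 20.1920 BTU/lb

20.1920 BTU/lb


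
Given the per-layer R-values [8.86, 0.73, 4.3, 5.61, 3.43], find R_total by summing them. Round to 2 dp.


R_total = 8.86 + 0.73 + 4.3 + 5.61 + 3.43 = 22.93

22.93


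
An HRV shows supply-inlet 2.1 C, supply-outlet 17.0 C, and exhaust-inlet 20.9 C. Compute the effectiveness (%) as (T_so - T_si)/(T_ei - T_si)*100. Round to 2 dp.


eff = (17.0-2.1)/(20.9-2.1)*100 = 79.26 %

79.26 %


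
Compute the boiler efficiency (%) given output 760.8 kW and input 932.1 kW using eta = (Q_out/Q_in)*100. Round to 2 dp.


eta = (760.8/932.1)*100 = 81.62 %

81.62 %


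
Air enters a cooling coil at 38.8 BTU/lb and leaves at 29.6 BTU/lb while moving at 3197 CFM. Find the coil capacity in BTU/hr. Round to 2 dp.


Q = 4.5 * 3197 * (38.8 - 29.6) = 132355.80 BTU/hr

132355.80 BTU/hr


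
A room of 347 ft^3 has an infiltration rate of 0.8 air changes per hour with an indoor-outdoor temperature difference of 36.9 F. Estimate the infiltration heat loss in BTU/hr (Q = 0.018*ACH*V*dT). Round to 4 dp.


Q = 0.018 * 0.8 * 347 * 36.9 = 184.3819 BTU/hr

184.3819 BTU/hr


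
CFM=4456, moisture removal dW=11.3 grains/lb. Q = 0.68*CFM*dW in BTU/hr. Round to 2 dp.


Q = 0.68 * 4456 * 11.3 = 34239.90 BTU/hr

34239.90 BTU/hr


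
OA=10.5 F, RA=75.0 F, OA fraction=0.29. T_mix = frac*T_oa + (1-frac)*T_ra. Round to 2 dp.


T_mix = 0.29*10.5 + 0.71*75.0 = 56.30 F

56.30 F


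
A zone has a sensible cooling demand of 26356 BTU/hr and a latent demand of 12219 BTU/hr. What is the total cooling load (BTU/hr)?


Qt = 26356 + 12219 = 38575 BTU/hr

38575 BTU/hr


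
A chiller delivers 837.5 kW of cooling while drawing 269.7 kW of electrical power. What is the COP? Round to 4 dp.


COP = 837.5 / 269.7 = 3.1053

3.1053


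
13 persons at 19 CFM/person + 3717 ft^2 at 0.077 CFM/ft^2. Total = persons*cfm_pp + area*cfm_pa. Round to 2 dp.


Total = 13*19 + 3717*0.077 = 533.21 CFM

533.21 CFM


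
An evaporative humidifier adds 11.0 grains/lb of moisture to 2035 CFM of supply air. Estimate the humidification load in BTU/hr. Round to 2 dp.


Q = 0.68 * 2035 * 11.0 = 15221.80 BTU/hr

15221.80 BTU/hr


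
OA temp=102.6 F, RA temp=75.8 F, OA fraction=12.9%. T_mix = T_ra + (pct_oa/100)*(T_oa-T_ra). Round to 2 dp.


T_mix = 75.8 + (12.9/100)*(102.6-75.8) = 79.26 F

79.26 F


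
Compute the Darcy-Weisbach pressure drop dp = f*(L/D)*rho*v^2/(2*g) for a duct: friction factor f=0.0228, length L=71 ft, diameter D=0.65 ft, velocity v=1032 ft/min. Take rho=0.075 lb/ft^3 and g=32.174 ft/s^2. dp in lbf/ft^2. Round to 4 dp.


v_fps = 1032/60 = 17.2 ft/s
dp = 0.0228*(71/0.65)*0.075*17.2^2/(2*32.174) = 0.8587 lbf/ft^2

0.8587 lbf/ft^2


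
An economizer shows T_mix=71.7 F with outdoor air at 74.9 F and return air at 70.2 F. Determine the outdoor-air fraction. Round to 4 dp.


frac = (71.7 - 70.2) / (74.9 - 70.2) = 0.3191

0.3191


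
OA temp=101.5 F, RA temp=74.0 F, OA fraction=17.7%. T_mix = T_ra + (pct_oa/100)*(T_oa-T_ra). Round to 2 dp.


T_mix = 74.0 + (17.7/100)*(101.5-74.0) = 78.87 F

78.87 F


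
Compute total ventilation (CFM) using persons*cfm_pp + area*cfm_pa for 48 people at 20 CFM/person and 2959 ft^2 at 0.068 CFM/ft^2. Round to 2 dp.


Total = 48*20 + 2959*0.068 = 1161.21 CFM

1161.21 CFM


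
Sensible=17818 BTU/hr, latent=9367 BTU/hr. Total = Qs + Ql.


Qt = 17818 + 9367 = 27185 BTU/hr

27185 BTU/hr


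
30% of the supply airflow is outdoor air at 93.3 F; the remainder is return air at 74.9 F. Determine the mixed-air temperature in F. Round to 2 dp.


T_mix = 0.3*93.3 + 0.7*74.9 = 80.42 F

80.42 F


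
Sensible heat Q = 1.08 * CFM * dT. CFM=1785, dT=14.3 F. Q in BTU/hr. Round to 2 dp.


Q = 1.08 * 1785 * 14.3 = 27567.54 BTU/hr

27567.54 BTU/hr


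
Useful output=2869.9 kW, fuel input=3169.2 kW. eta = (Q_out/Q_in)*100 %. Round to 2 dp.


eta = (2869.9/3169.2)*100 = 90.56 %

90.56 %


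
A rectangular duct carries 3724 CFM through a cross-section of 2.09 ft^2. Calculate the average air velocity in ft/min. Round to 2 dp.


V = 3724 / 2.09 = 1781.82 ft/min

1781.82 ft/min


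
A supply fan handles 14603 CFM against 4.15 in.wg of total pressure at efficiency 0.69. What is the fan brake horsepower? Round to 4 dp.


BHP = 14603 * 4.15 / (6356 * 0.69) = 13.8184 hp

13.8184 hp


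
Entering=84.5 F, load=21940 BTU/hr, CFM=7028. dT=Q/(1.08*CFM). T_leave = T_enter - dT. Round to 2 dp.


dT = 21940/(1.08*7028) = 2.8906
T_leave = 84.5 - 2.8906 = 81.61 F

81.61 F


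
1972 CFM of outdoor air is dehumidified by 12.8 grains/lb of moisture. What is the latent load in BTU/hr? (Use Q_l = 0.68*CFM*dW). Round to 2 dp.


Q = 0.68 * 1972 * 12.8 = 17164.29 BTU/hr

17164.29 BTU/hr


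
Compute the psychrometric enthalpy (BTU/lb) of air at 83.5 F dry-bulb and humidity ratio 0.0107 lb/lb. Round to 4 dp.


h = 0.24*83.5 + 0.0107*(1061+0.444*83.5) = 31.7894 BTU/lb

31.7894 BTU/lb


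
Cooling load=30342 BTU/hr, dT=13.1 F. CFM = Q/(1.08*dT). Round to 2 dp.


CFM = 30342 / (1.08 * 13.1) = 2144.61

2144.61 CFM


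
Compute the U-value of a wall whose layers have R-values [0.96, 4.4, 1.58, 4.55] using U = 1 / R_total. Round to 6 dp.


R_total = 0.96 + 4.4 + 1.58 + 4.55 = 11.49
U = 1/11.49 = 0.087032

0.087032


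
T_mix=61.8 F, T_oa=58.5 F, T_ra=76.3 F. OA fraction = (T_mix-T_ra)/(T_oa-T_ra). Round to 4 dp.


frac = (61.8 - 76.3) / (58.5 - 76.3) = 0.8146

0.8146


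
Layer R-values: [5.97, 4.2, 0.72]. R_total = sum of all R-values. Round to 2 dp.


R_total = 5.97 + 4.2 + 0.72 = 10.89

10.89


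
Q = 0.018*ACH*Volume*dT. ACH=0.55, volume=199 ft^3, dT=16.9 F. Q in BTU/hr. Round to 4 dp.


Q = 0.018 * 0.55 * 199 * 16.9 = 33.2947 BTU/hr

33.2947 BTU/hr


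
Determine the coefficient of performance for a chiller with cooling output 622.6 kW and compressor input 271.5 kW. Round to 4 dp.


COP = 622.6 / 271.5 = 2.2932

2.2932


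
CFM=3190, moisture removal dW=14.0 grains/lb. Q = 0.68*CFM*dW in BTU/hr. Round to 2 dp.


Q = 0.68 * 3190 * 14.0 = 30368.80 BTU/hr

30368.80 BTU/hr


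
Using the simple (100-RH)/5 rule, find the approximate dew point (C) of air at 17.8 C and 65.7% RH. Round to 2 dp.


Td = 17.8 - (100-65.7)/5 = 10.94 C

10.94 C


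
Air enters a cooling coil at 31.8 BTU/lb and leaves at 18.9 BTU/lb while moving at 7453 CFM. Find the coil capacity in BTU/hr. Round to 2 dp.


Q = 4.5 * 7453 * (31.8 - 18.9) = 432646.65 BTU/hr

432646.65 BTU/hr


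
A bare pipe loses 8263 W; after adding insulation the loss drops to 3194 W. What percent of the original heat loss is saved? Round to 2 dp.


Savings = ((8263-3194)/8263)*100 = 61.35 %

61.35 %


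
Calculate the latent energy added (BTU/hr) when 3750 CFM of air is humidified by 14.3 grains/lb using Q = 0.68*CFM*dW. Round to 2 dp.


Q = 0.68 * 3750 * 14.3 = 36465.00 BTU/hr

36465.00 BTU/hr


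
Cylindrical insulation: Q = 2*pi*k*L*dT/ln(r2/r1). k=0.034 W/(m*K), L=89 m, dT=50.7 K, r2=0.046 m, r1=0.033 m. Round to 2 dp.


Q = 2*pi*0.034*89*50.7/ln(0.046/0.033) = 2902.31 W

2902.31 W


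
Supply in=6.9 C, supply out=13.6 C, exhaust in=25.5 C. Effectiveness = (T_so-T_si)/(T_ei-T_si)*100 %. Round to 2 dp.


eff = (13.6-6.9)/(25.5-6.9)*100 = 36.02 %

36.02 %


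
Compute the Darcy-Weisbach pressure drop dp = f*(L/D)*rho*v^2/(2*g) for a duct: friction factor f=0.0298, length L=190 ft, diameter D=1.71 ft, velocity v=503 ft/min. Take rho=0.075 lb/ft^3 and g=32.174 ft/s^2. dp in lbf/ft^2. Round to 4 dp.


v_fps = 503/60 = 8.3833 ft/s
dp = 0.0298*(190/1.71)*0.075*8.3833^2/(2*32.174) = 0.2712 lbf/ft^2

0.2712 lbf/ft^2


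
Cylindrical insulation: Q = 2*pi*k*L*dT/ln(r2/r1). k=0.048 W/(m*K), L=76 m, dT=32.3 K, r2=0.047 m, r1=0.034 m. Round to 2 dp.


Q = 2*pi*0.048*76*32.3/ln(0.047/0.034) = 2286.53 W

2286.53 W


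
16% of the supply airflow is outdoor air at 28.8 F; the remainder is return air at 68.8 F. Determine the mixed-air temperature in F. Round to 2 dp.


T_mix = 0.16*28.8 + 0.84*68.8 = 62.40 F

62.40 F


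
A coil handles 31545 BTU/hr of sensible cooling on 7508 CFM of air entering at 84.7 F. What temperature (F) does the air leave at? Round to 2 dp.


dT = 31545/(1.08*7508) = 3.8903
T_leave = 84.7 - 3.8903 = 80.81 F

80.81 F


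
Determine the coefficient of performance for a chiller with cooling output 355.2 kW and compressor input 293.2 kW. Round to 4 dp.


COP = 355.2 / 293.2 = 1.2115

1.2115


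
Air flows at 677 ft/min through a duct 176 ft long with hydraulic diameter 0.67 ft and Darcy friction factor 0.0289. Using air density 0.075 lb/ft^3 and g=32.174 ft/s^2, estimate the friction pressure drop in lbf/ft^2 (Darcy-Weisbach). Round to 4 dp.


v_fps = 677/60 = 11.2833 ft/s
dp = 0.0289*(176/0.67)*0.075*11.2833^2/(2*32.174) = 1.1265 lbf/ft^2

1.1265 lbf/ft^2


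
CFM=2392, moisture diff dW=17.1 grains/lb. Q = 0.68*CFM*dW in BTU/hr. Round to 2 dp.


Q = 0.68 * 2392 * 17.1 = 27814.18 BTU/hr

27814.18 BTU/hr


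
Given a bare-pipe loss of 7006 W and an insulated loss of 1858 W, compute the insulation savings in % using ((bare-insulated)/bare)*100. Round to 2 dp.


Savings = ((7006-1858)/7006)*100 = 73.48 %

73.48 %


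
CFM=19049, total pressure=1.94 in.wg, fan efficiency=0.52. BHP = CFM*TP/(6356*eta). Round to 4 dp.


BHP = 19049 * 1.94 / (6356 * 0.52) = 11.1812 hp

11.1812 hp


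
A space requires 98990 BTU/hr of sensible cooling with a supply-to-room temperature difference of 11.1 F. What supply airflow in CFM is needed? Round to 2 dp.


CFM = 98990 / (1.08 * 11.1) = 8257.42

8257.42 CFM


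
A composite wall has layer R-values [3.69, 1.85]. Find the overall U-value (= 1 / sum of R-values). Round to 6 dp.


R_total = 3.69 + 1.85 = 5.54
U = 1/5.54 = 0.180505

0.180505


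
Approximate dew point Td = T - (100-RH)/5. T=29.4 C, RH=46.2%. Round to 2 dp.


Td = 29.4 - (100-46.2)/5 = 18.64 C

18.64 C


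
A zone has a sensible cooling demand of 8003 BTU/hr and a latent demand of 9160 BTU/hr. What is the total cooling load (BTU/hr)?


Qt = 8003 + 9160 = 17163 BTU/hr

17163 BTU/hr


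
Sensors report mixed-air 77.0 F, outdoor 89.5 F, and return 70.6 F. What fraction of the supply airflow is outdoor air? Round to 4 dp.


frac = (77.0 - 70.6) / (89.5 - 70.6) = 0.3386

0.3386


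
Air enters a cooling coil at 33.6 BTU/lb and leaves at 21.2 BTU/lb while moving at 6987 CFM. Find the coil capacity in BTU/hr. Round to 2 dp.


Q = 4.5 * 6987 * (33.6 - 21.2) = 389874.60 BTU/hr

389874.60 BTU/hr


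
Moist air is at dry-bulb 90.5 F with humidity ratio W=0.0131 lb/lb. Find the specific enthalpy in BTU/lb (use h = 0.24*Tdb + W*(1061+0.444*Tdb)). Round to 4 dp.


h = 0.24*90.5 + 0.0131*(1061+0.444*90.5) = 36.1455 BTU/lb

36.1455 BTU/lb


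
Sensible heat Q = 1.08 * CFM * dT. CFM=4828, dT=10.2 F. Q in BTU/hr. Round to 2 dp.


Q = 1.08 * 4828 * 10.2 = 53185.25 BTU/hr

53185.25 BTU/hr


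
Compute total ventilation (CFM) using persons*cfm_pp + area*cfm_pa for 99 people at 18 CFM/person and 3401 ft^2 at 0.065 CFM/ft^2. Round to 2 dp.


Total = 99*18 + 3401*0.065 = 2003.07 CFM

2003.07 CFM


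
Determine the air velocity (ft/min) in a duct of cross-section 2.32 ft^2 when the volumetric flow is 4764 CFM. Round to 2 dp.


V = 4764 / 2.32 = 2053.45 ft/min

2053.45 ft/min


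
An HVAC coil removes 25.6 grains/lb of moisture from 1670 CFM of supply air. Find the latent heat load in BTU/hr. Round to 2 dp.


Q = 0.68 * 1670 * 25.6 = 29071.36 BTU/hr

29071.36 BTU/hr


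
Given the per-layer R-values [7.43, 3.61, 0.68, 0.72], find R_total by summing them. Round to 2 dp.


R_total = 7.43 + 3.61 + 0.68 + 0.72 = 12.44

12.44


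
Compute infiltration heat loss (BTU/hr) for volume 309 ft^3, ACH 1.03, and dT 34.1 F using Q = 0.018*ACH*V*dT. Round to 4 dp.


Q = 0.018 * 1.03 * 309 * 34.1 = 195.3541 BTU/hr

195.3541 BTU/hr


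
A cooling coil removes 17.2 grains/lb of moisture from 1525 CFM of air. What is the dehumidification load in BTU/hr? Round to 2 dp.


Q = 0.68 * 1525 * 17.2 = 17836.40 BTU/hr

17836.40 BTU/hr


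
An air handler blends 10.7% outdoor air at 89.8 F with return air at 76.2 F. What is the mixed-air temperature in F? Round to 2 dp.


T_mix = 76.2 + (10.7/100)*(89.8-76.2) = 77.66 F

77.66 F


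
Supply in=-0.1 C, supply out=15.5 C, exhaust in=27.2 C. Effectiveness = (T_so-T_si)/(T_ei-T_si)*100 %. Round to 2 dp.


eff = (15.5-(-0.1))/(27.2-(-0.1))*100 = 57.14 %

57.14 %


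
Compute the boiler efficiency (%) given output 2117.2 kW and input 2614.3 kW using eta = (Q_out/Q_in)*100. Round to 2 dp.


eta = (2117.2/2614.3)*100 = 80.99 %

80.99 %


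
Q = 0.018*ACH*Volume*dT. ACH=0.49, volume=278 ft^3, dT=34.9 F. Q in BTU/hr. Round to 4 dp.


Q = 0.018 * 0.49 * 278 * 34.9 = 85.5734 BTU/hr

85.5734 BTU/hr


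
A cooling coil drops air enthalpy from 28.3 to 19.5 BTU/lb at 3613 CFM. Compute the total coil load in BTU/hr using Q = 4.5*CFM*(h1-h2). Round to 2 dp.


Q = 4.5 * 3613 * (28.3 - 19.5) = 143074.80 BTU/hr

143074.80 BTU/hr


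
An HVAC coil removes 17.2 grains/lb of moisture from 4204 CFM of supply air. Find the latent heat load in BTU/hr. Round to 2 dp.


Q = 0.68 * 4204 * 17.2 = 49169.98 BTU/hr

49169.98 BTU/hr


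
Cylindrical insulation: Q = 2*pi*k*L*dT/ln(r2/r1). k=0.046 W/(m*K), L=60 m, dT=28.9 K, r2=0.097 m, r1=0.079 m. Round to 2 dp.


Q = 2*pi*0.046*60*28.9/ln(0.097/0.079) = 2441.61 W

2441.61 W


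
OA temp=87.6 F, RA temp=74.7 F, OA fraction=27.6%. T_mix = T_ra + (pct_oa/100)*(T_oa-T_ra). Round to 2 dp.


T_mix = 74.7 + (27.6/100)*(87.6-74.7) = 78.26 F

78.26 F


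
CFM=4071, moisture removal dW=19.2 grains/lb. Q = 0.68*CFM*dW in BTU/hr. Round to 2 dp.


Q = 0.68 * 4071 * 19.2 = 53150.98 BTU/hr

53150.98 BTU/hr


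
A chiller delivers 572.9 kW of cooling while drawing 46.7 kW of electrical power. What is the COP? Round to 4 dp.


COP = 572.9 / 46.7 = 12.2677

12.2677


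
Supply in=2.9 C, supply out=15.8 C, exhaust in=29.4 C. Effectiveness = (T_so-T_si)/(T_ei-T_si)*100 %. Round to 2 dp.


eff = (15.8-2.9)/(29.4-2.9)*100 = 48.68 %

48.68 %


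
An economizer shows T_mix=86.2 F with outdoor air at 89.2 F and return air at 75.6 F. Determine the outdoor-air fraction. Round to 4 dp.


frac = (86.2 - 75.6) / (89.2 - 75.6) = 0.7794

0.7794


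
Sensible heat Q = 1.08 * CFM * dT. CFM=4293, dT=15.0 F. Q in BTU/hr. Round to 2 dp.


Q = 1.08 * 4293 * 15.0 = 69546.60 BTU/hr

69546.60 BTU/hr


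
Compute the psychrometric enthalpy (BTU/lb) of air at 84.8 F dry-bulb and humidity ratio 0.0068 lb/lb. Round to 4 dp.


h = 0.24*84.8 + 0.0068*(1061+0.444*84.8) = 27.8228 BTU/lb

27.8228 BTU/lb


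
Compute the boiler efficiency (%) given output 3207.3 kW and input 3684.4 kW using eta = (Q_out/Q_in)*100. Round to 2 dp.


eta = (3207.3/3684.4)*100 = 87.05 %

87.05 %


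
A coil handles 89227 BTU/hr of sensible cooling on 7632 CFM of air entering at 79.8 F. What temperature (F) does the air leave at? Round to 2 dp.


dT = 89227/(1.08*7632) = 10.8252
T_leave = 79.8 - 10.8252 = 68.97 F

68.97 F
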